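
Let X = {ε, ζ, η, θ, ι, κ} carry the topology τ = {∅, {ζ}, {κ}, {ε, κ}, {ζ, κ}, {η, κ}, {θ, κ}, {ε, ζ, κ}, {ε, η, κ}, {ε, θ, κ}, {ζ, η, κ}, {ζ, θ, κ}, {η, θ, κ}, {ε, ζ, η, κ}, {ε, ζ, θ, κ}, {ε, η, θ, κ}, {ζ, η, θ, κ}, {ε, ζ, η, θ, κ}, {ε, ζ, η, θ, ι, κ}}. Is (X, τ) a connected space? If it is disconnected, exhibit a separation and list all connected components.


(X, τ) is connected.

Find clopen sets (U ∈ τ with X ∖ U ∈ τ):
  U = ∅, X ∖ U = {ε, ζ, η, θ, ι, κ} — both open, so U is clopen.
  U = {ε, ζ, η, θ, ι, κ}, X ∖ U = ∅ — both open, so U is clopen.
Only trivial clopens (∅ and X) exist, so (X, τ) is connected.
Compute connected components by grouping points that agree on all clopens:
  component: {ε, ζ, η, θ, ι, κ}


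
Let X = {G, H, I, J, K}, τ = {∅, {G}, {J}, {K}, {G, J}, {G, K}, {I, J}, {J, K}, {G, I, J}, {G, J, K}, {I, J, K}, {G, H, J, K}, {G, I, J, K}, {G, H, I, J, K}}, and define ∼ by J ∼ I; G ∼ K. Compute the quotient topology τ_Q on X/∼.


X/∼ = {[G=K], [H], [I=J]}; |τ_Q| = 5.

Equivalence classes: [G=K], [H], [I=J].
Quotient map π: X → X/∼ sends G ↦ [G=K], H ↦ [H], I ↦ [I=J], J ↦ [I=J], K ↦ [G=K].
For each subset V ⊆ X/∼, compute π^{-1}(V) ⊆ X and check whether π^{-1}(V) ∈ τ. V is open in τ_Q iff π^{-1}(V) ∈ τ.
  V = {}: π^{-1}(V) = ∅ ∈ τ ✓.
  V = {[G=K]}: π^{-1}(V) = {G, K} ∈ τ ✓.
  V = {[H]}: π^{-1}(V) = {H} ∉ τ ✗.
  V = {[G=K], [H]}: π^{-1}(V) = {G, H, K} ∉ τ ✗.
  V = {[I=J]}: π^{-1}(V) = {I, J} ∈ τ ✓.
  V = {[G=K], [I=J]}: π^{-1}(V) = {G, I, J, K} ∈ τ ✓.
  V = {[H], [I=J]}: π^{-1}(V) = {H, I, J} ∉ τ ✗.
  V = {[G=K], [H], [I=J]}: π^{-1}(V) = {G, H, I, J, K} ∈ τ ✓.
Open sets in the quotient: τ_Q = {{}, {[G=K]}, {[I=J]}, {[G=K], [I=J]}, {[G=K], [H], [I=J]}} (5 elements).


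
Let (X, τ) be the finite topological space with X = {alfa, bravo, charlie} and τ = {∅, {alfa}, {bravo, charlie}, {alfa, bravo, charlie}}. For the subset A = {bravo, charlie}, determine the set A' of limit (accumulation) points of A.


A' = {bravo, charlie}

For each x ∈ X, list the open sets U ∈ τ with x ∈ U, then check whether U ∩ (A ∖ {x}) ≠ ∅ for every such U.
  x = alfa: open {alfa} ∋ x has {alfa} ∩ (A ∖ {alfa}) = ∅, so x is NOT a limit point.
  x = bravo: opens ∋ x are {bravo, charlie}, {alfa, bravo, charlie}; each meets A ∖ {bravo}, so x IS a limit point.
  x = charlie: opens ∋ x are {bravo, charlie}, {alfa, bravo, charlie}; each meets A ∖ {charlie}, so x IS a limit point.
Collecting: A' = {bravo, charlie}.


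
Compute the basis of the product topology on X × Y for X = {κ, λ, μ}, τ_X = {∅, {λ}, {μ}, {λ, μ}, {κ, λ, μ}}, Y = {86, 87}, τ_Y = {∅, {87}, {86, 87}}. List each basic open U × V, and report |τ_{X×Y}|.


Basis B = {∅ × ∅, {λ} × {87}, {μ} × {87}, {λ} × {86, 87}, {λ, μ} × {87}, {μ} × {86, 87}, {κ, λ, μ} × {87}, {λ, μ} × {86, 87}, {κ, λ, μ} × {86, 87}}; |τ_{X×Y}| = 14.

Enumerate products U × V with U ∈ τ_X, V ∈ τ_Y (deduplicated):
  ∅ × ∅ = {} (∅)
  {λ} × {87} = {(λ,87)}
  {μ} × {87} = {(μ,87)}
  {λ} × {86, 87} = {(λ,86), (λ,87)}
  {λ, μ} × {87} = {(λ,87), (μ,87)}
  {μ} × {86, 87} = {(μ,86), (μ,87)}
  {κ, λ, μ} × {87} = {(κ,87), (λ,87), (μ,87)}
  {λ, μ} × {86, 87} = {(λ,86), (λ,87), (μ,86), (μ,87)}
  {κ, λ, μ} × {86, 87} = {(κ,86), (κ,87), (λ,86), (λ,87), (μ,86), (μ,87)}
These 9 distinct sets form the basis B.
Close under arbitrary unions to get τ_{X×Y}; counting gives |τ_{X×Y}| = 14.


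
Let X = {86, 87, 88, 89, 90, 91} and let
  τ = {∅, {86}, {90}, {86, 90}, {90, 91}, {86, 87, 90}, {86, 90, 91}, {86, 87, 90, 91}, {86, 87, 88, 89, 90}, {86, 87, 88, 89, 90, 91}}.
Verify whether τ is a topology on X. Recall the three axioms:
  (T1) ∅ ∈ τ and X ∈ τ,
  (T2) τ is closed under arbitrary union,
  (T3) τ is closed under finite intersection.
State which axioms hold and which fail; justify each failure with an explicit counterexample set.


τ IS a topology on X.

Axiom (T1): ∅ ∈ τ? Yes; X ∈ τ? Yes.
Axiom (T2/T3): check pairwise unions and intersections of members of τ.
All pairwise intersections and unions checked — each lies in τ. Therefore τ satisfies (T1), (T2), (T3): it IS a topology on X.


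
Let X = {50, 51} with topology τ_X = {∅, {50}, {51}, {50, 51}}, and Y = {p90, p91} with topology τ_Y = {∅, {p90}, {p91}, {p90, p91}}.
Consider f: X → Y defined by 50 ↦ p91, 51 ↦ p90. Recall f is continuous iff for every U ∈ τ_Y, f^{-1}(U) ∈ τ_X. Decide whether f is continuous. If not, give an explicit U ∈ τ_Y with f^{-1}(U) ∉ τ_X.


f IS continuous.

Compute f^{-1}(U) for each U ∈ τ_Y:
  U = ∅: f^{-1}(U) = ∅ ∈ τ_X ✓.
  U = {p90}: f^{-1}(U) = {51} ∈ τ_X ✓.
  U = {p91}: f^{-1}(U) = {50} ∈ τ_X ✓.
  U = {p90, p91}: f^{-1}(U) = {50, 51} ∈ τ_X ✓.
Every preimage lies in τ_X, so f IS continuous.


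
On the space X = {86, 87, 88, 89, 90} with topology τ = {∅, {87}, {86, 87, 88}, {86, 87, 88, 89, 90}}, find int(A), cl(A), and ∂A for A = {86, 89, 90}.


int(A) = ∅, cl(A) = {86, 88, 89, 90}, ∂A = {86, 88, 89, 90}.

Closed sets in (X, τ) are complements of opens:
  closed(X, τ) = {∅, {89, 90}, {86, 88, 89, 90}, {86, 87, 88, 89, 90}}.
int(A) = ⋃ {U ∈ τ : U ⊆ A}. Opens contained in A: ∅.
Taking the union of these: int(A) = ∅.
cl(A) = ⋂ {C closed : A ⊆ C}. Closed sets containing A: {86, 88, 89, 90}, {86, 87, 88, 89, 90}.
Intersecting these: cl(A) = {86, 88, 89, 90}.
∂A = cl(A) ∖ int(A) = {86, 88, 89, 90} ∖ ∅ = {86, 88, 89, 90}.


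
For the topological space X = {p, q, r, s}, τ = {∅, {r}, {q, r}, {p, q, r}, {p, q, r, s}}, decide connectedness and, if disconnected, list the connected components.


(X, τ) is connected.

Find clopen sets (U ∈ τ with X ∖ U ∈ τ):
  U = ∅, X ∖ U = {p, q, r, s} — both open, so U is clopen.
  U = {p, q, r, s}, X ∖ U = ∅ — both open, so U is clopen.
Only trivial clopens (∅ and X) exist, so (X, τ) is connected.
Compute connected components by grouping points that agree on all clopens:
  component: {p, q, r, s}


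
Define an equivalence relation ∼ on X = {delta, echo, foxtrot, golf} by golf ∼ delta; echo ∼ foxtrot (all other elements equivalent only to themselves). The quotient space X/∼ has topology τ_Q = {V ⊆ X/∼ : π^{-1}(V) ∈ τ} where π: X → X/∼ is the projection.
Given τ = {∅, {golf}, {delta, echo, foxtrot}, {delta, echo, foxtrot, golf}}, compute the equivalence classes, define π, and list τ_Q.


X/∼ = {[delta=golf], [echo=foxtrot]}; |τ_Q| = 2.

Equivalence classes: [delta=golf], [echo=foxtrot].
Quotient map π: X → X/∼ sends delta ↦ [delta=golf], echo ↦ [echo=foxtrot], foxtrot ↦ [echo=foxtrot], golf ↦ [delta=golf].
For each subset V ⊆ X/∼, compute π^{-1}(V) ⊆ X and check whether π^{-1}(V) ∈ τ. V is open in τ_Q iff π^{-1}(V) ∈ τ.
  V = {}: π^{-1}(V) = ∅ ∈ τ ✓.
  V = {[delta=golf]}: π^{-1}(V) = {delta, golf} ∉ τ ✗.
  V = {[echo=foxtrot]}: π^{-1}(V) = {echo, foxtrot} ∉ τ ✗.
  V = {[delta=golf], [echo=foxtrot]}: π^{-1}(V) = {delta, echo, foxtrot, golf} ∈ τ ✓.
Open sets in the quotient: τ_Q = {{}, {[delta=golf], [echo=foxtrot]}} (2 elements).


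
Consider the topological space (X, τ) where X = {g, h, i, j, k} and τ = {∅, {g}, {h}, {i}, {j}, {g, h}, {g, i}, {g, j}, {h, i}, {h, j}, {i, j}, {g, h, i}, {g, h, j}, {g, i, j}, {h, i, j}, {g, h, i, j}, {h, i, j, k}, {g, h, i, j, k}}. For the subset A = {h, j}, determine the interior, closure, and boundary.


int(A) = {h, j}, cl(A) = {h, j, k}, ∂A = {k}.

Closed sets in (X, τ) are complements of opens:
  closed(X, τ) = {∅, {g}, {k}, {g, k}, {h, k}, {i, k}, {j, k}, {g, h, k}, {g, i, k}, {g, j, k}, {h, i, k}, {h, j, k}, {i, j, k}, {g, h, i, k}, {g, h, j, k}, {g, i, j, k}, {h, i, j, k}, {g, h, i, j, k}}.
int(A) = ⋃ {U ∈ τ : U ⊆ A}. Opens contained in A: ∅, {h}, {j}, {h, j}.
Taking the union of these: int(A) = {h, j}.
cl(A) = ⋂ {C closed : A ⊆ C}. Closed sets containing A: {h, j, k}, {g, h, j, k}, {h, i, j, k}, {g, h, i, j, k}.
Intersecting these: cl(A) = {h, j, k}.
∂A = cl(A) ∖ int(A) = {h, j, k} ∖ {h, j} = {k}.


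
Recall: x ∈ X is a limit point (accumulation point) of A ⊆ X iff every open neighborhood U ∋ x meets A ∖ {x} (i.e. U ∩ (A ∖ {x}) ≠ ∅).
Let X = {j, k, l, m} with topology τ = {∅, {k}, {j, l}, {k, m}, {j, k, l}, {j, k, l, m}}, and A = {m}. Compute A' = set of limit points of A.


A' = ∅

For each x ∈ X, list the open sets U ∈ τ with x ∈ U, then check whether U ∩ (A ∖ {x}) ≠ ∅ for every such U.
  x = j: open {j, l} ∋ x has {j, l} ∩ (A ∖ {j}) = ∅, so x is NOT a limit point.
  x = k: open {k} ∋ x has {k} ∩ (A ∖ {k}) = ∅, so x is NOT a limit point.
  x = l: open {j, l} ∋ x has {j, l} ∩ (A ∖ {l}) = ∅, so x is NOT a limit point.
  x = m: open {k, m} ∋ x has {k, m} ∩ (A ∖ {m}) = ∅, so x is NOT a limit point.
Collecting: A' = ∅.


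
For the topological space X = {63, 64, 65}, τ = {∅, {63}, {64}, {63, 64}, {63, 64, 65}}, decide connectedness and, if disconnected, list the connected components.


(X, τ) is connected.

Find clopen sets (U ∈ τ with X ∖ U ∈ τ):
  U = ∅, X ∖ U = {63, 64, 65} — both open, so U is clopen.
  U = {63, 64, 65}, X ∖ U = ∅ — both open, so U is clopen.
Only trivial clopens (∅ and X) exist, so (X, τ) is connected.
Compute connected components by grouping points that agree on all clopens:
  component: {63, 64, 65}


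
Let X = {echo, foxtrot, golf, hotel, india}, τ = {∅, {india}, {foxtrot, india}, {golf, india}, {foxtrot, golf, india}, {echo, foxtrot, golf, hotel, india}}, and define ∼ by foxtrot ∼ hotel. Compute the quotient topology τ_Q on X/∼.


X/∼ = {[echo], [foxtrot=hotel], [golf], [india]}; |τ_Q| = 4.

Equivalence classes: [echo], [foxtrot=hotel], [golf], [india].
Quotient map π: X → X/∼ sends echo ↦ [echo], foxtrot ↦ [foxtrot=hotel], golf ↦ [golf], hotel ↦ [foxtrot=hotel], india ↦ [india].
For each subset V ⊆ X/∼, compute π^{-1}(V) ⊆ X and check whether π^{-1}(V) ∈ τ. V is open in τ_Q iff π^{-1}(V) ∈ τ.
  V = {}: π^{-1}(V) = ∅ ∈ τ ✓.
  V = {[echo]}: π^{-1}(V) = {echo} ∉ τ ✗.
  V = {[foxtrot=hotel]}: π^{-1}(V) = {foxtrot, hotel} ∉ τ ✗.
  V = {[echo], [foxtrot=hotel]}: π^{-1}(V) = {echo, foxtrot, hotel} ∉ τ ✗.
  V = {[golf]}: π^{-1}(V) = {golf} ∉ τ ✗.
  V = {[echo], [golf]}: π^{-1}(V) = {echo, golf} ∉ τ ✗.
  V = {[foxtrot=hotel], [golf]}: π^{-1}(V) = {foxtrot, golf, hotel} ∉ τ ✗.
  V = {[echo], [foxtrot=hotel], [golf]}: π^{-1}(V) = {echo, foxtrot, golf, hotel} ∉ τ ✗.
  V = {[india]}: π^{-1}(V) = {india} ∈ τ ✓.
  V = {[echo], [india]}: π^{-1}(V) = {echo, india} ∉ τ ✗.
  V = {[foxtrot=hotel], [india]}: π^{-1}(V) = {foxtrot, hotel, india} ∉ τ ✗.
  V = {[echo], [foxtrot=hotel], [india]}: π^{-1}(V) = {echo, foxtrot, hotel, india} ∉ τ ✗.
  V = {[golf], [india]}: π^{-1}(V) = {golf, india} ∈ τ ✓.
  V = {[echo], [golf], [india]}: π^{-1}(V) = {echo, golf, india} ∉ τ ✗.
  V = {[foxtrot=hotel], [golf], [india]}: π^{-1}(V) = {foxtrot, golf, hotel, india} ∉ τ ✗.
  V = {[echo], [foxtrot=hotel], [golf], [india]}: π^{-1}(V) = {echo, foxtrot, golf, hotel, india} ∈ τ ✓.
Open sets in the quotient: τ_Q = {{}, {[india]}, {[golf], [india]}, {[echo], [foxtrot=hotel], [golf], [india]}} (4 elements).


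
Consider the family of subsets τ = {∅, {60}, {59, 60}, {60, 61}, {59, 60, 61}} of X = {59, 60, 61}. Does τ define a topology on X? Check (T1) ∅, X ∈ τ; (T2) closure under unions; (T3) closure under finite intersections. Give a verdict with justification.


τ IS a topology on X.

Axiom (T1): ∅ ∈ τ? Yes; X ∈ τ? Yes.
Axiom (T2/T3): check pairwise unions and intersections of members of τ.
All pairwise intersections and unions checked — each lies in τ. Therefore τ satisfies (T1), (T2), (T3): it IS a topology on X.


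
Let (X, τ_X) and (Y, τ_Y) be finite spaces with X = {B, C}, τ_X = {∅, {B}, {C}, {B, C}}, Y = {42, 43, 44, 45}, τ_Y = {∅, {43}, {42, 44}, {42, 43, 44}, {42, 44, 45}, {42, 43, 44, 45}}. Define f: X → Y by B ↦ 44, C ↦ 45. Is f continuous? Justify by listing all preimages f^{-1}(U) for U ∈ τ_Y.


f IS continuous.

Compute f^{-1}(U) for each U ∈ τ_Y:
  U = ∅: f^{-1}(U) = ∅ ∈ τ_X ✓.
  U = {43}: f^{-1}(U) = ∅ ∈ τ_X ✓.
  U = {42, 44}: f^{-1}(U) = {B} ∈ τ_X ✓.
  U = {42, 43, 44}: f^{-1}(U) = {B} ∈ τ_X ✓.
  U = {42, 44, 45}: f^{-1}(U) = {B, C} ∈ τ_X ✓.
  U = {42, 43, 44, 45}: f^{-1}(U) = {B, C} ∈ τ_X ✓.
Every preimage lies in τ_X, so f IS continuous.


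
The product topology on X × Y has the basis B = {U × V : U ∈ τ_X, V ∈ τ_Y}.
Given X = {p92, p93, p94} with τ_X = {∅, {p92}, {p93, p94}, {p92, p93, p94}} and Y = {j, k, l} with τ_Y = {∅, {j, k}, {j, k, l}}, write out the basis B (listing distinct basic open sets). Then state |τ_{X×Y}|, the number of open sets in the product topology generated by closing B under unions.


Basis B = {∅ × ∅, {p92} × {j, k}, {p92} × {j, k, l}, {p93, p94} × {j, k}, {p92, p93, p94} × {j, k}, {p93, p94} × {j, k, l}, {p92, p93, p94} × {j, k, l}}; |τ_{X×Y}| = 9.

Enumerate products U × V with U ∈ τ_X, V ∈ τ_Y (deduplicated):
  ∅ × ∅ = {} (∅)
  {p92} × {j, k} = {(p92,j), (p92,k)}
  {p92} × {j, k, l} = {(p92,j), (p92,k), (p92,l)}
  {p93, p94} × {j, k} = {(p93,j), (p93,k), (p94,j), (p94,k)}
  {p92, p93, p94} × {j, k} = {(p92,j), (p92,k), (p93,j), (p93,k), (p94,j), (p94,k)}
  {p93, p94} × {j, k, l} = {(p93,j), (p93,k), (p93,l), (p94,j), (p94,k), (p94,l)}
  {p92, p93, p94} × {j, k, l} = {(p92,j), (p92,k), (p92,l), (p93,j), (p93,k), (p93,l), (p94,j), (p94,k), (p94,l)}
These 7 distinct sets form the basis B.
Close under arbitrary unions to get τ_{X×Y}; counting gives |τ_{X×Y}| = 9.


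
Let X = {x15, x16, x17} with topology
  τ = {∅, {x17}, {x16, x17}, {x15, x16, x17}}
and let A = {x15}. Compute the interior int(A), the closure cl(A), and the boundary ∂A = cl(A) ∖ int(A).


int(A) = ∅, cl(A) = {x15}, ∂A = {x15}.

Closed sets in (X, τ) are complements of opens:
  closed(X, τ) = {∅, {x15}, {x15, x16}, {x15, x16, x17}}.
int(A) = ⋃ {U ∈ τ : U ⊆ A}. Opens contained in A: ∅.
Taking the union of these: int(A) = ∅.
cl(A) = ⋂ {C closed : A ⊆ C}. Closed sets containing A: {x15}, {x15, x16}, {x15, x16, x17}.
Intersecting these: cl(A) = {x15}.
∂A = cl(A) ∖ int(A) = {x15} ∖ ∅ = {x15}.


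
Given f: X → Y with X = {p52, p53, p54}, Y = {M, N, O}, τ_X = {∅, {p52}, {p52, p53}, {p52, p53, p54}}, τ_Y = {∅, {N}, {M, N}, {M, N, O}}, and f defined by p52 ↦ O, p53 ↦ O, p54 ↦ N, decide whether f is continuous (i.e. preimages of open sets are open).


f is NOT continuous.

Compute f^{-1}(U) for each U ∈ τ_Y:
  U = ∅: f^{-1}(U) = ∅ ∈ τ_X ✓.
  U = {N}: f^{-1}(U) = {p54} ∉ τ_X ✗.
  U = {M, N}: f^{-1}(U) = {p54} ∉ τ_X ✗.
  U = {M, N, O}: f^{-1}(U) = {p52, p53, p54} ∈ τ_X ✓.
Found U = {N} with f^{-1}(U) = {p54} not in τ_X. Therefore f is NOT continuous.


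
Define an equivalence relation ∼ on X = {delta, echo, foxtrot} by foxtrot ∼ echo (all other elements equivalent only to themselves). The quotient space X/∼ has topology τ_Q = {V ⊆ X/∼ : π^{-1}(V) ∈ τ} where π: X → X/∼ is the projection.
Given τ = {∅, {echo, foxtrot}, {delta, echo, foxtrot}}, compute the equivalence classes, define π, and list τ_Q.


X/∼ = {[delta], [echo=foxtrot]}; |τ_Q| = 3.

Equivalence classes: [delta], [echo=foxtrot].
Quotient map π: X → X/∼ sends delta ↦ [delta], echo ↦ [echo=foxtrot], foxtrot ↦ [echo=foxtrot].
For each subset V ⊆ X/∼, compute π^{-1}(V) ⊆ X and check whether π^{-1}(V) ∈ τ. V is open in τ_Q iff π^{-1}(V) ∈ τ.
  V = {}: π^{-1}(V) = ∅ ∈ τ ✓.
  V = {[delta]}: π^{-1}(V) = {delta} ∉ τ ✗.
  V = {[echo=foxtrot]}: π^{-1}(V) = {echo, foxtrot} ∈ τ ✓.
  V = {[delta], [echo=foxtrot]}: π^{-1}(V) = {delta, echo, foxtrot} ∈ τ ✓.
Open sets in the quotient: τ_Q = {{}, {[echo=foxtrot]}, {[delta], [echo=foxtrot]}} (3 elements).


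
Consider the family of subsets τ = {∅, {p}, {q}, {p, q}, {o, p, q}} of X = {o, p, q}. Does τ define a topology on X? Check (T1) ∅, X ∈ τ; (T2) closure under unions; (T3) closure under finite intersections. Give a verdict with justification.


τ IS a topology on X.

Axiom (T1): ∅ ∈ τ? Yes; X ∈ τ? Yes.
Axiom (T2/T3): check pairwise unions and intersections of members of τ.
All pairwise intersections and unions checked — each lies in τ. Therefore τ satisfies (T1), (T2), (T3): it IS a topology on X.


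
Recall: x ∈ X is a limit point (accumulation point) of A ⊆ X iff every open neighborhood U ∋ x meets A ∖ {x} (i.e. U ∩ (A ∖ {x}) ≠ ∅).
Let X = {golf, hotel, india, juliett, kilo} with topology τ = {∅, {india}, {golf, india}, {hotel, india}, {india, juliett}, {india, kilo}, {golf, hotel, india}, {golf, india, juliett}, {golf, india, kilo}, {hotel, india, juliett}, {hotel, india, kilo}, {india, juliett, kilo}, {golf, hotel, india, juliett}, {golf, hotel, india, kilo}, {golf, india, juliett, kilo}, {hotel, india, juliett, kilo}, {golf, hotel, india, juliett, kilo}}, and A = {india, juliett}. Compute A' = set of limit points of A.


A' = {golf, hotel, juliett, kilo}

For each x ∈ X, list the open sets U ∈ τ with x ∈ U, then check whether U ∩ (A ∖ {x}) ≠ ∅ for every such U.
  x = golf: opens ∋ x are {golf, india}, {golf, hotel, india}, {golf, india, juliett}, {golf, india, kilo}, {golf, hotel, india, juliett}, {golf, hotel, india, kilo}, {golf, india, juliett, kilo}, {golf, hotel, india, juliett, kilo}; each meets A ∖ {golf}, so x IS a limit point.
  x = hotel: opens ∋ x are {hotel, india}, {golf, hotel, india}, {hotel, india, juliett}, {hotel, india, kilo}, {golf, hotel, india, juliett}, {golf, hotel, india, kilo}, {hotel, india, juliett, kilo}, {golf, hotel, india, juliett, kilo}; each meets A ∖ {hotel}, so x IS a limit point.
  x = india: open {india} ∋ x has {india} ∩ (A ∖ {india}) = ∅, so x is NOT a limit point.
  x = juliett: opens ∋ x are {india, juliett}, {golf, india, juliett}, {hotel, india, juliett}, {india, juliett, kilo}, {golf, hotel, india, juliett}, {golf, india, juliett, kilo}, {hotel, india, juliett, kilo}, {golf, hotel, india, juliett, kilo}; each meets A ∖ {juliett}, so x IS a limit point.
  x = kilo: opens ∋ x are {india, kilo}, {golf, india, kilo}, {hotel, india, kilo}, {india, juliett, kilo}, {golf, hotel, india, kilo}, {golf, india, juliett, kilo}, {hotel, india, juliett, kilo}, {golf, hotel, india, juliett, kilo}; each meets A ∖ {kilo}, so x IS a limit point.
Collecting: A' = {golf, hotel, juliett, kilo}.


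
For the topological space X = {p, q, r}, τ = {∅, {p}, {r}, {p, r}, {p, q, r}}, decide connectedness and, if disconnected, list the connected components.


(X, τ) is connected.

Find clopen sets (U ∈ τ with X ∖ U ∈ τ):
  U = ∅, X ∖ U = {p, q, r} — both open, so U is clopen.
  U = {p, q, r}, X ∖ U = ∅ — both open, so U is clopen.
Only trivial clopens (∅ and X) exist, so (X, τ) is connected.
Compute connected components by grouping points that agree on all clopens:
  component: {p, q, r}


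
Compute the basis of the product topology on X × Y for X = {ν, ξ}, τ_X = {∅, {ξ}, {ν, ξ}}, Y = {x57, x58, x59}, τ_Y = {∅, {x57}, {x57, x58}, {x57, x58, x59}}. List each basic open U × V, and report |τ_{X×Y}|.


Basis B = {∅ × ∅, {ξ} × {x57}, {ν, ξ} × {x57}, {ξ} × {x57, x58}, {ξ} × {x57, x58, x59}, {ν, ξ} × {x57, x58}, {ν, ξ} × {x57, x58, x59}}; |τ_{X×Y}| = 10.

Enumerate products U × V with U ∈ τ_X, V ∈ τ_Y (deduplicated):
  ∅ × ∅ = {} (∅)
  {ξ} × {x57} = {(ξ,x57)}
  {ν, ξ} × {x57} = {(ν,x57), (ξ,x57)}
  {ξ} × {x57, x58} = {(ξ,x57), (ξ,x58)}
  {ξ} × {x57, x58, x59} = {(ξ,x57), (ξ,x58), (ξ,x59)}
  {ν, ξ} × {x57, x58} = {(ν,x57), (ν,x58), (ξ,x57), (ξ,x58)}
  {ν, ξ} × {x57, x58, x59} = {(ν,x57), (ν,x58), (ν,x59), (ξ,x57), (ξ,x58), (ξ,x59)}
These 7 distinct sets form the basis B.
Close under arbitrary unions to get τ_{X×Y}; counting gives |τ_{X×Y}| = 10.


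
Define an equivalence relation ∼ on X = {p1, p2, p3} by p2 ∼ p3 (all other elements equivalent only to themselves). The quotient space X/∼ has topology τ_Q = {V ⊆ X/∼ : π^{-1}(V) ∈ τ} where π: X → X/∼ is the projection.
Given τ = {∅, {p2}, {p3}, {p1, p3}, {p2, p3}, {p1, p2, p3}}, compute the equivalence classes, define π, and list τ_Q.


X/∼ = {[p1], [p2=p3]}; |τ_Q| = 3.

Equivalence classes: [p1], [p2=p3].
Quotient map π: X → X/∼ sends p1 ↦ [p1], p2 ↦ [p2=p3], p3 ↦ [p2=p3].
For each subset V ⊆ X/∼, compute π^{-1}(V) ⊆ X and check whether π^{-1}(V) ∈ τ. V is open in τ_Q iff π^{-1}(V) ∈ τ.
  V = {}: π^{-1}(V) = ∅ ∈ τ ✓.
  V = {[p1]}: π^{-1}(V) = {p1} ∉ τ ✗.
  V = {[p2=p3]}: π^{-1}(V) = {p2, p3} ∈ τ ✓.
  V = {[p1], [p2=p3]}: π^{-1}(V) = {p1, p2, p3} ∈ τ ✓.
Open sets in the quotient: τ_Q = {{}, {[p2=p3]}, {[p1], [p2=p3]}} (3 elements).


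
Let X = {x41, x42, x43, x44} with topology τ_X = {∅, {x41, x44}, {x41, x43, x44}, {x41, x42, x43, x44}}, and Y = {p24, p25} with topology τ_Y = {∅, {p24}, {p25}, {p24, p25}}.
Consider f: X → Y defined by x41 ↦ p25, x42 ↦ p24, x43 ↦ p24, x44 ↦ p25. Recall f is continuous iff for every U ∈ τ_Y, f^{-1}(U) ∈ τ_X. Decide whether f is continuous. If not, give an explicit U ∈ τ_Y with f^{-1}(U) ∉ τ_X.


f is NOT continuous.

Compute f^{-1}(U) for each U ∈ τ_Y:
  U = ∅: f^{-1}(U) = ∅ ∈ τ_X ✓.
  U = {p24}: f^{-1}(U) = {x42, x43} ∉ τ_X ✗.
  U = {p25}: f^{-1}(U) = {x41, x44} ∈ τ_X ✓.
  U = {p24, p25}: f^{-1}(U) = {x41, x42, x43, x44} ∈ τ_X ✓.
Found U = {p24} with f^{-1}(U) = {x42, x43} not in τ_X. Therefore f is NOT continuous.


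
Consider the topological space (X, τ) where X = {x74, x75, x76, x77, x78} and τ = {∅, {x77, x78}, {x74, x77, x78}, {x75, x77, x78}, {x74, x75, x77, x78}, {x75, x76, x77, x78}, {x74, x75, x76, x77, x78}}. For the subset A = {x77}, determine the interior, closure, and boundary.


int(A) = ∅, cl(A) = {x74, x75, x76, x77, x78}, ∂A = {x74, x75, x76, x77, x78}.

Closed sets in (X, τ) are complements of opens:
  closed(X, τ) = {∅, {x74}, {x76}, {x74, x76}, {x75, x76}, {x74, x75, x76}, {x74, x75, x76, x77, x78}}.
int(A) = ⋃ {U ∈ τ : U ⊆ A}. Opens contained in A: ∅.
Taking the union of these: int(A) = ∅.
cl(A) = ⋂ {C closed : A ⊆ C}. Closed sets containing A: {x74, x75, x76, x77, x78}.
Intersecting these: cl(A) = {x74, x75, x76, x77, x78}.
∂A = cl(A) ∖ int(A) = {x74, x75, x76, x77, x78} ∖ ∅ = {x74, x75, x76, x77, x78}.


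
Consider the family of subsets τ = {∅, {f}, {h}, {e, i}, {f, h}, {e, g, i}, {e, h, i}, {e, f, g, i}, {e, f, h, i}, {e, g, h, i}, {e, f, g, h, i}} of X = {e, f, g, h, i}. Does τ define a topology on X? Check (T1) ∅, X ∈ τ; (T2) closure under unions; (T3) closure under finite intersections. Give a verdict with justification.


τ is NOT a topology on X.

Axiom (T1): ∅ ∈ τ? Yes; X ∈ τ? Yes.
Axiom (T2/T3): check pairwise unions and intersections of members of τ.
Counterexample for (T2): {f} ∪ {e, i} = {e, f, i} ∉ τ. Therefore τ is NOT a topology.


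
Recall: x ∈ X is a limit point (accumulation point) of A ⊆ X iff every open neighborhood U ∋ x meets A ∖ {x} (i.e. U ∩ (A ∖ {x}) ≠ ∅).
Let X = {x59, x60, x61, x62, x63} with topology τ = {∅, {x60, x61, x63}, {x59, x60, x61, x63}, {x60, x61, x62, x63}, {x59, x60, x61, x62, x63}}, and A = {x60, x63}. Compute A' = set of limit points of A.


A' = {x59, x60, x61, x62, x63}

For each x ∈ X, list the open sets U ∈ τ with x ∈ U, then check whether U ∩ (A ∖ {x}) ≠ ∅ for every such U.
  x = x59: opens ∋ x are {x59, x60, x61, x63}, {x59, x60, x61, x62, x63}; each meets A ∖ {x59}, so x IS a limit point.
  x = x60: opens ∋ x are {x60, x61, x63}, {x59, x60, x61, x63}, {x60, x61, x62, x63}, {x59, x60, x61, x62, x63}; each meets A ∖ {x60}, so x IS a limit point.
  x = x61: opens ∋ x are {x60, x61, x63}, {x59, x60, x61, x63}, {x60, x61, x62, x63}, {x59, x60, x61, x62, x63}; each meets A ∖ {x61}, so x IS a limit point.
  x = x62: opens ∋ x are {x60, x61, x62, x63}, {x59, x60, x61, x62, x63}; each meets A ∖ {x62}, so x IS a limit point.
  x = x63: opens ∋ x are {x60, x61, x63}, {x59, x60, x61, x63}, {x60, x61, x62, x63}, {x59, x60, x61, x62, x63}; each meets A ∖ {x63}, so x IS a limit point.
Collecting: A' = {x59, x60, x61, x62, x63}.


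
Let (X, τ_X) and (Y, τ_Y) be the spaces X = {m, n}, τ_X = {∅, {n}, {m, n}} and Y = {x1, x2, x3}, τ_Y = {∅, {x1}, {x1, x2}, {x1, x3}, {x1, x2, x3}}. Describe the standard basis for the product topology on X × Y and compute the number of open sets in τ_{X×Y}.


Basis B = {∅ × ∅, {n} × {x1}, {m, n} × {x1}, {n} × {x1, x2}, {n} × {x1, x3}, {n} × {x1, x2, x3}, {m, n} × {x1, x2}, {m, n} × {x1, x3}, {m, n} × {x1, x2, x3}}; |τ_{X×Y}| = 14.

Enumerate products U × V with U ∈ τ_X, V ∈ τ_Y (deduplicated):
  ∅ × ∅ = {} (∅)
  {n} × {x1} = {(n,x1)}
  {m, n} × {x1} = {(m,x1), (n,x1)}
  {n} × {x1, x2} = {(n,x1), (n,x2)}
  {n} × {x1, x3} = {(n,x1), (n,x3)}
  {n} × {x1, x2, x3} = {(n,x1), (n,x2), (n,x3)}
  {m, n} × {x1, x2} = {(m,x1), (m,x2), (n,x1), (n,x2)}
  {m, n} × {x1, x3} = {(m,x1), (m,x3), (n,x1), (n,x3)}
  {m, n} × {x1, x2, x3} = {(m,x1), (m,x2), (m,x3), (n,x1), (n,x2), (n,x3)}
These 9 distinct sets form the basis B.
Close under arbitrary unions to get τ_{X×Y}; counting gives |τ_{X×Y}| = 14.


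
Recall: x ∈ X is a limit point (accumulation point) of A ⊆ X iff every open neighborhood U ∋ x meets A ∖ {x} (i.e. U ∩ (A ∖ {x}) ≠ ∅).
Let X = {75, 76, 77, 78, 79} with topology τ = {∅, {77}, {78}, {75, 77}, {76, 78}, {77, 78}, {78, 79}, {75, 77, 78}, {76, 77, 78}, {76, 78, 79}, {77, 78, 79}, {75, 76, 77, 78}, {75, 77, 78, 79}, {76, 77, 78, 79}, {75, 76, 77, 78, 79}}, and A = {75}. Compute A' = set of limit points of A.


A' = ∅

For each x ∈ X, list the open sets U ∈ τ with x ∈ U, then check whether U ∩ (A ∖ {x}) ≠ ∅ for every such U.
  x = 75: open {75, 77} ∋ x has {75, 77} ∩ (A ∖ {75}) = ∅, so x is NOT a limit point.
  x = 76: open {76, 78} ∋ x has {76, 78} ∩ (A ∖ {76}) = ∅, so x is NOT a limit point.
  x = 77: open {77} ∋ x has {77} ∩ (A ∖ {77}) = ∅, so x is NOT a limit point.
  x = 78: open {78} ∋ x has {78} ∩ (A ∖ {78}) = ∅, so x is NOT a limit point.
  x = 79: open {78, 79} ∋ x has {78, 79} ∩ (A ∖ {79}) = ∅, so x is NOT a limit point.
Collecting: A' = ∅.


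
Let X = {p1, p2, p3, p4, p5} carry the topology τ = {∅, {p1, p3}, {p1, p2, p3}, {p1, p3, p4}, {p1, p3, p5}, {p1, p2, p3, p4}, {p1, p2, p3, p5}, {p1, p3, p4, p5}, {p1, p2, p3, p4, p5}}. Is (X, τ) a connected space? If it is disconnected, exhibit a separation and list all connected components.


(X, τ) is connected.

Find clopen sets (U ∈ τ with X ∖ U ∈ τ):
  U = ∅, X ∖ U = {p1, p2, p3, p4, p5} — both open, so U is clopen.
  U = {p1, p2, p3, p4, p5}, X ∖ U = ∅ — both open, so U is clopen.
Only trivial clopens (∅ and X) exist, so (X, τ) is connected.
Compute connected components by grouping points that agree on all clopens:
  component: {p1, p2, p3, p4, p5}


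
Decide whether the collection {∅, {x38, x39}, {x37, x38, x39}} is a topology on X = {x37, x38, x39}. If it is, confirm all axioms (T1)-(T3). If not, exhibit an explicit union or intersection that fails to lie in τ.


τ IS a topology on X.

Axiom (T1): ∅ ∈ τ? Yes; X ∈ τ? Yes.
Axiom (T2/T3): check pairwise unions and intersections of members of τ.
All pairwise intersections and unions checked — each lies in τ. Therefore τ satisfies (T1), (T2), (T3): it IS a topology on X.


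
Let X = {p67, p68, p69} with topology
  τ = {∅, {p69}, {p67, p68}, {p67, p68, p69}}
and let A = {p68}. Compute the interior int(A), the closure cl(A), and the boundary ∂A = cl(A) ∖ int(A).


int(A) = ∅, cl(A) = {p67, p68}, ∂A = {p67, p68}.

Closed sets in (X, τ) are complements of opens:
  closed(X, τ) = {∅, {p69}, {p67, p68}, {p67, p68, p69}}.
int(A) = ⋃ {U ∈ τ : U ⊆ A}. Opens contained in A: ∅.
Taking the union of these: int(A) = ∅.
cl(A) = ⋂ {C closed : A ⊆ C}. Closed sets containing A: {p67, p68}, {p67, p68, p69}.
Intersecting these: cl(A) = {p67, p68}.
∂A = cl(A) ∖ int(A) = {p67, p68} ∖ ∅ = {p67, p68}.


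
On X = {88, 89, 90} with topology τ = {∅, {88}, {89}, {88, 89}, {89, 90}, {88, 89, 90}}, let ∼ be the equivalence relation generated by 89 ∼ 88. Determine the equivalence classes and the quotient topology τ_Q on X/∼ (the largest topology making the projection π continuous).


X/∼ = {[88=89], [90]}; |τ_Q| = 3.

Equivalence classes: [88=89], [90].
Quotient map π: X → X/∼ sends 88 ↦ [88=89], 89 ↦ [88=89], 90 ↦ [90].
For each subset V ⊆ X/∼, compute π^{-1}(V) ⊆ X and check whether π^{-1}(V) ∈ τ. V is open in τ_Q iff π^{-1}(V) ∈ τ.
  V = {}: π^{-1}(V) = ∅ ∈ τ ✓.
  V = {[88=89]}: π^{-1}(V) = {88, 89} ∈ τ ✓.
  V = {[90]}: π^{-1}(V) = {90} ∉ τ ✗.
  V = {[88=89], [90]}: π^{-1}(V) = {88, 89, 90} ∈ τ ✓.
Open sets in the quotient: τ_Q = {{}, {[88=89]}, {[88=89], [90]}} (3 elements).


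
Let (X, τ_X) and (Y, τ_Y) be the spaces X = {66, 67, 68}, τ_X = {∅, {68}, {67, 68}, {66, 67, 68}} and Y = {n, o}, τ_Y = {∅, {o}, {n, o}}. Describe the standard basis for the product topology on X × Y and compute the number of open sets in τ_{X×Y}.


Basis B = {∅ × ∅, {68} × {o}, {67, 68} × {o}, {68} × {n, o}, {66, 67, 68} × {o}, {67, 68} × {n, o}, {66, 67, 68} × {n, o}}; |τ_{X×Y}| = 10.

Enumerate products U × V with U ∈ τ_X, V ∈ τ_Y (deduplicated):
  ∅ × ∅ = {} (∅)
  {68} × {o} = {(68,o)}
  {67, 68} × {o} = {(67,o), (68,o)}
  {68} × {n, o} = {(68,n), (68,o)}
  {66, 67, 68} × {o} = {(66,o), (67,o), (68,o)}
  {67, 68} × {n, o} = {(67,n), (67,o), (68,n), (68,o)}
  {66, 67, 68} × {n, o} = {(66,n), (66,o), (67,n), (67,o), (68,n), (68,o)}
These 7 distinct sets form the basis B.
Close under arbitrary unions to get τ_{X×Y}; counting gives |τ_{X×Y}| = 10.


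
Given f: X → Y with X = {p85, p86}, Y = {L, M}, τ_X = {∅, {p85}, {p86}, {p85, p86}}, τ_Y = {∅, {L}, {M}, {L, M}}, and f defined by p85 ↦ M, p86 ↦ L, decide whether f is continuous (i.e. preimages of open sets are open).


f IS continuous.

Compute f^{-1}(U) for each U ∈ τ_Y:
  U = ∅: f^{-1}(U) = ∅ ∈ τ_X ✓.
  U = {L}: f^{-1}(U) = {p86} ∈ τ_X ✓.
  U = {M}: f^{-1}(U) = {p85} ∈ τ_X ✓.
  U = {L, M}: f^{-1}(U) = {p85, p86} ∈ τ_X ✓.
Every preimage lies in τ_X, so f IS continuous.


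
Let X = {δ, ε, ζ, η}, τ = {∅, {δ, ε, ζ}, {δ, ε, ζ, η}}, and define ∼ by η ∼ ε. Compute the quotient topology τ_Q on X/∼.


X/∼ = {[δ], [ε=η], [ζ]}; |τ_Q| = 2.

Equivalence classes: [δ], [ε=η], [ζ].
Quotient map π: X → X/∼ sends δ ↦ [δ], ε ↦ [ε=η], ζ ↦ [ζ], η ↦ [ε=η].
For each subset V ⊆ X/∼, compute π^{-1}(V) ⊆ X and check whether π^{-1}(V) ∈ τ. V is open in τ_Q iff π^{-1}(V) ∈ τ.
  V = {}: π^{-1}(V) = ∅ ∈ τ ✓.
  V = {[δ]}: π^{-1}(V) = {δ} ∉ τ ✗.
  V = {[ε=η]}: π^{-1}(V) = {ε, η} ∉ τ ✗.
  V = {[δ], [ε=η]}: π^{-1}(V) = {δ, ε, η} ∉ τ ✗.
  V = {[ζ]}: π^{-1}(V) = {ζ} ∉ τ ✗.
  V = {[δ], [ζ]}: π^{-1}(V) = {δ, ζ} ∉ τ ✗.
  V = {[ε=η], [ζ]}: π^{-1}(V) = {ε, ζ, η} ∉ τ ✗.
  V = {[δ], [ε=η], [ζ]}: π^{-1}(V) = {δ, ε, ζ, η} ∈ τ ✓.
Open sets in the quotient: τ_Q = {{}, {[δ], [ε=η], [ζ]}} (2 elements).


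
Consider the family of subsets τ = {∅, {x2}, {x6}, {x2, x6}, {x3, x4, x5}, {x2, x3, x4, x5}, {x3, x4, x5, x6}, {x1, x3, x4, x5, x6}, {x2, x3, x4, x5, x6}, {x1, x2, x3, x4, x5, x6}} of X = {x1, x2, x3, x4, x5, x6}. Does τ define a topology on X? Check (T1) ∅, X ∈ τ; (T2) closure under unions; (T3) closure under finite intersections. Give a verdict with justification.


τ IS a topology on X.

Axiom (T1): ∅ ∈ τ? Yes; X ∈ τ? Yes.
Axiom (T2/T3): check pairwise unions and intersections of members of τ.
All pairwise intersections and unions checked — each lies in τ. Therefore τ satisfies (T1), (T2), (T3): it IS a topology on X.


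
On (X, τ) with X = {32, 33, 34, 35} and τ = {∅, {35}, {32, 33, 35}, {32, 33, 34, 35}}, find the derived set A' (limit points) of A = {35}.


A' = {32, 33, 34}

For each x ∈ X, list the open sets U ∈ τ with x ∈ U, then check whether U ∩ (A ∖ {x}) ≠ ∅ for every such U.
  x = 32: opens ∋ x are {32, 33, 35}, {32, 33, 34, 35}; each meets A ∖ {32}, so x IS a limit point.
  x = 33: opens ∋ x are {32, 33, 35}, {32, 33, 34, 35}; each meets A ∖ {33}, so x IS a limit point.
  x = 34: opens ∋ x are {32, 33, 34, 35}; each meets A ∖ {34}, so x IS a limit point.
  x = 35: open {35} ∋ x has {35} ∩ (A ∖ {35}) = ∅, so x is NOT a limit point.
Collecting: A' = {32, 33, 34}.


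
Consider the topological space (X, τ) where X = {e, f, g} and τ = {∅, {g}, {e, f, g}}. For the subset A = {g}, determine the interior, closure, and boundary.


int(A) = {g}, cl(A) = {e, f, g}, ∂A = {e, f}.

Closed sets in (X, τ) are complements of opens:
  closed(X, τ) = {∅, {e, f}, {e, f, g}}.
int(A) = ⋃ {U ∈ τ : U ⊆ A}. Opens contained in A: ∅, {g}.
Taking the union of these: int(A) = {g}.
cl(A) = ⋂ {C closed : A ⊆ C}. Closed sets containing A: {e, f, g}.
Intersecting these: cl(A) = {e, f, g}.
∂A = cl(A) ∖ int(A) = {e, f, g} ∖ {g} = {e, f}.


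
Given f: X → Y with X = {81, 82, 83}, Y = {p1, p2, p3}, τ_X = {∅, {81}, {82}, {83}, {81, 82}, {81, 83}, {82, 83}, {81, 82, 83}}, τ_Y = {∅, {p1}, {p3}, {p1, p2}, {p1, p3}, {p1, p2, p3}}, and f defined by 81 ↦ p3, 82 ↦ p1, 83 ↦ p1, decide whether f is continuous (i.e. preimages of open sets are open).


f IS continuous.

Compute f^{-1}(U) for each U ∈ τ_Y:
  U = ∅: f^{-1}(U) = ∅ ∈ τ_X ✓.
  U = {p1}: f^{-1}(U) = {82, 83} ∈ τ_X ✓.
  U = {p3}: f^{-1}(U) = {81} ∈ τ_X ✓.
  U = {p1, p2}: f^{-1}(U) = {82, 83} ∈ τ_X ✓.
  U = {p1, p3}: f^{-1}(U) = {81, 82, 83} ∈ τ_X ✓.
  U = {p1, p2, p3}: f^{-1}(U) = {81, 82, 83} ∈ τ_X ✓.
Every preimage lies in τ_X, so f IS continuous.


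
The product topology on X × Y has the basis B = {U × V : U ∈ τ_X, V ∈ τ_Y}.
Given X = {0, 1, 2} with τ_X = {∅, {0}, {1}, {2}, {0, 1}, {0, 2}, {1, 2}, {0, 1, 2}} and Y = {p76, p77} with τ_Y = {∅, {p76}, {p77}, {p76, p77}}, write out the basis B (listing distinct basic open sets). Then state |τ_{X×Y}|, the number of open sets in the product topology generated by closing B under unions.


Basis B = {∅ × ∅, {0} × {p76}, {0} × {p77}, {1} × {p76}, {1} × {p77}, {2} × {p76}, {2} × {p77}, {0} × {p76, p77}, {0, 1} × {p76}, {0, 2} × {p76}, {0, 1} × {p77}, {0, 2} × {p77}, {1} × {p76, p77}, {1, 2} × {p76}, {1, 2} × {p77}, {2} × {p76, p77}, {0, 1, 2} × {p76}, {0, 1, 2} × {p77}, {0, 1} × {p76, p77}, {0, 2} × {p76, p77}, {1, 2} × {p76, p77}, {0, 1, 2} × {p76, p77}}; |τ_{X×Y}| = 64.

Enumerate products U × V with U ∈ τ_X, V ∈ τ_Y (deduplicated):
  ∅ × ∅ = {} (∅)
  {0} × {p76} = {(0,p76)}
  {0} × {p77} = {(0,p77)}
  {1} × {p76} = {(1,p76)}
  {1} × {p77} = {(1,p77)}
  {2} × {p76} = {(2,p76)}
  {2} × {p77} = {(2,p77)}
  {0} × {p76, p77} = {(0,p76), (0,p77)}
  {0, 1} × {p76} = {(0,p76), (1,p76)}
  {0, 2} × {p76} = {(0,p76), (2,p76)}
  {0, 1} × {p77} = {(0,p77), (1,p77)}
  {0, 2} × {p77} = {(0,p77), (2,p77)}
  {1} × {p76, p77} = {(1,p76), (1,p77)}
  {1, 2} × {p76} = {(1,p76), (2,p76)}
  {1, 2} × {p77} = {(1,p77), (2,p77)}
  {2} × {p76, p77} = {(2,p76), (2,p77)}
  {0, 1, 2} × {p76} = {(0,p76), (1,p76), (2,p76)}
  {0, 1, 2} × {p77} = {(0,p77), (1,p77), (2,p77)}
  {0, 1} × {p76, p77} = {(0,p76), (0,p77), (1,p76), (1,p77)}
  {0, 2} × {p76, p77} = {(0,p76), (0,p77), (2,p76), (2,p77)}
  {1, 2} × {p76, p77} = {(1,p76), (1,p77), (2,p76), (2,p77)}
  {0, 1, 2} × {p76, p77} = {(0,p76), (0,p77), (1,p76), (1,p77), (2,p76), (2,p77)}
These 22 distinct sets form the basis B.
Close under arbitrary unions to get τ_{X×Y}; counting gives |τ_{X×Y}| = 64.


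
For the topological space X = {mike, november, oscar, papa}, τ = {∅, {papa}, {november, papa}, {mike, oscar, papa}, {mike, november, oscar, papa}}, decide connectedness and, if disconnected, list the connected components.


(X, τ) is connected.

Find clopen sets (U ∈ τ with X ∖ U ∈ τ):
  U = ∅, X ∖ U = {mike, november, oscar, papa} — both open, so U is clopen.
  U = {mike, november, oscar, papa}, X ∖ U = ∅ — both open, so U is clopen.
Only trivial clopens (∅ and X) exist, so (X, τ) is connected.
Compute connected components by grouping points that agree on all clopens:
  component: {mike, november, oscar, papa}


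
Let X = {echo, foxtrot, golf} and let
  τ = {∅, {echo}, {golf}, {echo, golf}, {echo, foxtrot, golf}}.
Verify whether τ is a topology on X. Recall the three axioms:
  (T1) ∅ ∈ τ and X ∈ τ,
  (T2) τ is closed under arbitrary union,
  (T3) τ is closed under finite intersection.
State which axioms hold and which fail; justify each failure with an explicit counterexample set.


τ IS a topology on X.

Axiom (T1): ∅ ∈ τ? Yes; X ∈ τ? Yes.
Axiom (T2/T3): check pairwise unions and intersections of members of τ.
All pairwise intersections and unions checked — each lies in τ. Therefore τ satisfies (T1), (T2), (T3): it IS a topology on X.


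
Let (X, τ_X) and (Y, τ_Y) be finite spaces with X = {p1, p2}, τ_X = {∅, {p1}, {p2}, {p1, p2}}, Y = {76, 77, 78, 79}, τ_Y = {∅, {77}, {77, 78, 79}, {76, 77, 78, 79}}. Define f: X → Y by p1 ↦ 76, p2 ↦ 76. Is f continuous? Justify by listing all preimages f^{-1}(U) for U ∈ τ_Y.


f IS continuous.

Compute f^{-1}(U) for each U ∈ τ_Y:
  U = ∅: f^{-1}(U) = ∅ ∈ τ_X ✓.
  U = {77}: f^{-1}(U) = ∅ ∈ τ_X ✓.
  U = {77, 78, 79}: f^{-1}(U) = ∅ ∈ τ_X ✓.
  U = {76, 77, 78, 79}: f^{-1}(U) = {p1, p2} ∈ τ_X ✓.
Every preimage lies in τ_X, so f IS continuous.


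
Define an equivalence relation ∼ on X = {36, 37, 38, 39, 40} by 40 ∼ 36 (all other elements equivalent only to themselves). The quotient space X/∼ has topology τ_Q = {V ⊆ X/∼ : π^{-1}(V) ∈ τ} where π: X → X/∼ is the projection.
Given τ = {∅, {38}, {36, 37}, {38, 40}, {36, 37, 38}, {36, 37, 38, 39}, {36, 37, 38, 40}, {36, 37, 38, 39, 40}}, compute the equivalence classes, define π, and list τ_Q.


X/∼ = {[36=40], [37], [38], [39]}; |τ_Q| = 4.

Equivalence classes: [36=40], [37], [38], [39].
Quotient map π: X → X/∼ sends 36 ↦ [36=40], 37 ↦ [37], 38 ↦ [38], 39 ↦ [39], 40 ↦ [36=40].
For each subset V ⊆ X/∼, compute π^{-1}(V) ⊆ X and check whether π^{-1}(V) ∈ τ. V is open in τ_Q iff π^{-1}(V) ∈ τ.
  V = {}: π^{-1}(V) = ∅ ∈ τ ✓.
  V = {[36=40]}: π^{-1}(V) = {36, 40} ∉ τ ✗.
  V = {[37]}: π^{-1}(V) = {37} ∉ τ ✗.
  V = {[36=40], [37]}: π^{-1}(V) = {36, 37, 40} ∉ τ ✗.
  V = {[38]}: π^{-1}(V) = {38} ∈ τ ✓.
  V = {[36=40], [38]}: π^{-1}(V) = {36, 38, 40} ∉ τ ✗.
  V = {[37], [38]}: π^{-1}(V) = {37, 38} ∉ τ ✗.
  V = {[36=40], [37], [38]}: π^{-1}(V) = {36, 37, 38, 40} ∈ τ ✓.
  V = {[39]}: π^{-1}(V) = {39} ∉ τ ✗.
  V = {[36=40], [39]}: π^{-1}(V) = {36, 39, 40} ∉ τ ✗.
  V = {[37], [39]}: π^{-1}(V) = {37, 39} ∉ τ ✗.
  V = {[36=40], [37], [39]}: π^{-1}(V) = {36, 37, 39, 40} ∉ τ ✗.
  V = {[38], [39]}: π^{-1}(V) = {38, 39} ∉ τ ✗.
  V = {[36=40], [38], [39]}: π^{-1}(V) = {36, 38, 39, 40} ∉ τ ✗.
  V = {[37], [38], [39]}: π^{-1}(V) = {37, 38, 39} ∉ τ ✗.
  V = {[36=40], [37], [38], [39]}: π^{-1}(V) = {36, 37, 38, 39, 40} ∈ τ ✓.
Open sets in the quotient: τ_Q = {{}, {[38]}, {[36=40], [37], [38]}, {[36=40], [37], [38], [39]}} (4 elements).
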